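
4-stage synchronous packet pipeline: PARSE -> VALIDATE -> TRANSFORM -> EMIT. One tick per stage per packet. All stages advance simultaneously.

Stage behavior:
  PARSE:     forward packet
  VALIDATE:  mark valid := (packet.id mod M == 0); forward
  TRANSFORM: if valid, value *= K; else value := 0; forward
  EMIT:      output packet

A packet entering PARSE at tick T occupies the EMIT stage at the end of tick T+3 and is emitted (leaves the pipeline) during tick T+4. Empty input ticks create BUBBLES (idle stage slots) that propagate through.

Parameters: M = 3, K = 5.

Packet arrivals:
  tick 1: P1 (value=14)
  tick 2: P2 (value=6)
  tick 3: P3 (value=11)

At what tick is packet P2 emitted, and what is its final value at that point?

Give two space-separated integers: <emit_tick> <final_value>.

Tick 1: [PARSE:P1(v=14,ok=F), VALIDATE:-, TRANSFORM:-, EMIT:-] out:-; in:P1
Tick 2: [PARSE:P2(v=6,ok=F), VALIDATE:P1(v=14,ok=F), TRANSFORM:-, EMIT:-] out:-; in:P2
Tick 3: [PARSE:P3(v=11,ok=F), VALIDATE:P2(v=6,ok=F), TRANSFORM:P1(v=0,ok=F), EMIT:-] out:-; in:P3
Tick 4: [PARSE:-, VALIDATE:P3(v=11,ok=T), TRANSFORM:P2(v=0,ok=F), EMIT:P1(v=0,ok=F)] out:-; in:-
Tick 5: [PARSE:-, VALIDATE:-, TRANSFORM:P3(v=55,ok=T), EMIT:P2(v=0,ok=F)] out:P1(v=0); in:-
Tick 6: [PARSE:-, VALIDATE:-, TRANSFORM:-, EMIT:P3(v=55,ok=T)] out:P2(v=0); in:-
Tick 7: [PARSE:-, VALIDATE:-, TRANSFORM:-, EMIT:-] out:P3(v=55); in:-
P2: arrives tick 2, valid=False (id=2, id%3=2), emit tick 6, final value 0

Answer: 6 0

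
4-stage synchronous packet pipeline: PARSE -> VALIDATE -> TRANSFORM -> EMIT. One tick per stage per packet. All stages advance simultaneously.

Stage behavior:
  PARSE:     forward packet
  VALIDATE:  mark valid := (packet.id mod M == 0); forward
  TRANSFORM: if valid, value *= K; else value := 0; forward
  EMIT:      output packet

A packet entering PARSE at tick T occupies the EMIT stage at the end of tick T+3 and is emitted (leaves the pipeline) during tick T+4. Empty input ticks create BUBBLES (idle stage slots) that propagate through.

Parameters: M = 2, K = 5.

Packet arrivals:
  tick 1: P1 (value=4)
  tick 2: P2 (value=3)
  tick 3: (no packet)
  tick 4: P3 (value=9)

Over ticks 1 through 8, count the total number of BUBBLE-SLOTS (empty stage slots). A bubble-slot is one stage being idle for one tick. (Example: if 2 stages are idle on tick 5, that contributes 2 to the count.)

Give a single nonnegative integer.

Tick 1: [PARSE:P1(v=4,ok=F), VALIDATE:-, TRANSFORM:-, EMIT:-] out:-; bubbles=3
Tick 2: [PARSE:P2(v=3,ok=F), VALIDATE:P1(v=4,ok=F), TRANSFORM:-, EMIT:-] out:-; bubbles=2
Tick 3: [PARSE:-, VALIDATE:P2(v=3,ok=T), TRANSFORM:P1(v=0,ok=F), EMIT:-] out:-; bubbles=2
Tick 4: [PARSE:P3(v=9,ok=F), VALIDATE:-, TRANSFORM:P2(v=15,ok=T), EMIT:P1(v=0,ok=F)] out:-; bubbles=1
Tick 5: [PARSE:-, VALIDATE:P3(v=9,ok=F), TRANSFORM:-, EMIT:P2(v=15,ok=T)] out:P1(v=0); bubbles=2
Tick 6: [PARSE:-, VALIDATE:-, TRANSFORM:P3(v=0,ok=F), EMIT:-] out:P2(v=15); bubbles=3
Tick 7: [PARSE:-, VALIDATE:-, TRANSFORM:-, EMIT:P3(v=0,ok=F)] out:-; bubbles=3
Tick 8: [PARSE:-, VALIDATE:-, TRANSFORM:-, EMIT:-] out:P3(v=0); bubbles=4
Total bubble-slots: 20

Answer: 20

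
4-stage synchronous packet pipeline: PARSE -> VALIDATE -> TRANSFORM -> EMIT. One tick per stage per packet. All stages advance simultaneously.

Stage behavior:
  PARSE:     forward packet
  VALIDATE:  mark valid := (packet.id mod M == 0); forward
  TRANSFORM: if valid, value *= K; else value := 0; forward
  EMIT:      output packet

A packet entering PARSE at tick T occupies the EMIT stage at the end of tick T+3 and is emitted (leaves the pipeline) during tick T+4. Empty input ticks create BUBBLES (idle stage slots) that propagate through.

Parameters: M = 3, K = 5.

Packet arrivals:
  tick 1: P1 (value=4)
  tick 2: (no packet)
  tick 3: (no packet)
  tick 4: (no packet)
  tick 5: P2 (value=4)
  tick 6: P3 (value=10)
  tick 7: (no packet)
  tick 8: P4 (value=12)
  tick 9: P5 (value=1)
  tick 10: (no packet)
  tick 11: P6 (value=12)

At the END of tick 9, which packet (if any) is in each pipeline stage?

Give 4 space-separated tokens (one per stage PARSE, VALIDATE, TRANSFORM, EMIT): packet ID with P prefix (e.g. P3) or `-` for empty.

Tick 1: [PARSE:P1(v=4,ok=F), VALIDATE:-, TRANSFORM:-, EMIT:-] out:-; in:P1
Tick 2: [PARSE:-, VALIDATE:P1(v=4,ok=F), TRANSFORM:-, EMIT:-] out:-; in:-
Tick 3: [PARSE:-, VALIDATE:-, TRANSFORM:P1(v=0,ok=F), EMIT:-] out:-; in:-
Tick 4: [PARSE:-, VALIDATE:-, TRANSFORM:-, EMIT:P1(v=0,ok=F)] out:-; in:-
Tick 5: [PARSE:P2(v=4,ok=F), VALIDATE:-, TRANSFORM:-, EMIT:-] out:P1(v=0); in:P2
Tick 6: [PARSE:P3(v=10,ok=F), VALIDATE:P2(v=4,ok=F), TRANSFORM:-, EMIT:-] out:-; in:P3
Tick 7: [PARSE:-, VALIDATE:P3(v=10,ok=T), TRANSFORM:P2(v=0,ok=F), EMIT:-] out:-; in:-
Tick 8: [PARSE:P4(v=12,ok=F), VALIDATE:-, TRANSFORM:P3(v=50,ok=T), EMIT:P2(v=0,ok=F)] out:-; in:P4
Tick 9: [PARSE:P5(v=1,ok=F), VALIDATE:P4(v=12,ok=F), TRANSFORM:-, EMIT:P3(v=50,ok=T)] out:P2(v=0); in:P5
At end of tick 9: ['P5', 'P4', '-', 'P3']

Answer: P5 P4 - P3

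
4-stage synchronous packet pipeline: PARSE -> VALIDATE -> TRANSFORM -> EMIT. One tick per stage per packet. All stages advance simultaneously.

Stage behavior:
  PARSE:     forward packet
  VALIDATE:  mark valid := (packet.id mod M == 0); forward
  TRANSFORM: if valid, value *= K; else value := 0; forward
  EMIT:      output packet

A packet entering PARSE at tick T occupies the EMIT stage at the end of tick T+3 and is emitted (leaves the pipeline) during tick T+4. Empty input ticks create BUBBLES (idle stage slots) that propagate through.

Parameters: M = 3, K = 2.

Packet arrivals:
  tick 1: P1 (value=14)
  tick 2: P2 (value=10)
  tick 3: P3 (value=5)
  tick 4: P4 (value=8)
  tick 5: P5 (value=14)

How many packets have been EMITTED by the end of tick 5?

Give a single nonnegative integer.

Tick 1: [PARSE:P1(v=14,ok=F), VALIDATE:-, TRANSFORM:-, EMIT:-] out:-; in:P1
Tick 2: [PARSE:P2(v=10,ok=F), VALIDATE:P1(v=14,ok=F), TRANSFORM:-, EMIT:-] out:-; in:P2
Tick 3: [PARSE:P3(v=5,ok=F), VALIDATE:P2(v=10,ok=F), TRANSFORM:P1(v=0,ok=F), EMIT:-] out:-; in:P3
Tick 4: [PARSE:P4(v=8,ok=F), VALIDATE:P3(v=5,ok=T), TRANSFORM:P2(v=0,ok=F), EMIT:P1(v=0,ok=F)] out:-; in:P4
Tick 5: [PARSE:P5(v=14,ok=F), VALIDATE:P4(v=8,ok=F), TRANSFORM:P3(v=10,ok=T), EMIT:P2(v=0,ok=F)] out:P1(v=0); in:P5
Emitted by tick 5: ['P1']

Answer: 1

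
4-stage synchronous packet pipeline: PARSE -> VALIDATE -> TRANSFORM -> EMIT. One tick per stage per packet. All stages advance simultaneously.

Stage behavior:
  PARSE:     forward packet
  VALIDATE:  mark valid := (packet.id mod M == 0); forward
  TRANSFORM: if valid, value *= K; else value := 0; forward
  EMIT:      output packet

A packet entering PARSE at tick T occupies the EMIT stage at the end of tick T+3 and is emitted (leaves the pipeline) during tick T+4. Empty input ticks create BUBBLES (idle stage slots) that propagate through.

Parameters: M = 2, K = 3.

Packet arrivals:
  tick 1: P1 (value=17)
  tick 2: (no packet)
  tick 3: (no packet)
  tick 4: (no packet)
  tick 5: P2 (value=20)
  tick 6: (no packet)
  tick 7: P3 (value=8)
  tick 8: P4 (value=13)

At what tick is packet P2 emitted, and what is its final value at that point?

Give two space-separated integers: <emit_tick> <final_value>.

Tick 1: [PARSE:P1(v=17,ok=F), VALIDATE:-, TRANSFORM:-, EMIT:-] out:-; in:P1
Tick 2: [PARSE:-, VALIDATE:P1(v=17,ok=F), TRANSFORM:-, EMIT:-] out:-; in:-
Tick 3: [PARSE:-, VALIDATE:-, TRANSFORM:P1(v=0,ok=F), EMIT:-] out:-; in:-
Tick 4: [PARSE:-, VALIDATE:-, TRANSFORM:-, EMIT:P1(v=0,ok=F)] out:-; in:-
Tick 5: [PARSE:P2(v=20,ok=F), VALIDATE:-, TRANSFORM:-, EMIT:-] out:P1(v=0); in:P2
Tick 6: [PARSE:-, VALIDATE:P2(v=20,ok=T), TRANSFORM:-, EMIT:-] out:-; in:-
Tick 7: [PARSE:P3(v=8,ok=F), VALIDATE:-, TRANSFORM:P2(v=60,ok=T), EMIT:-] out:-; in:P3
Tick 8: [PARSE:P4(v=13,ok=F), VALIDATE:P3(v=8,ok=F), TRANSFORM:-, EMIT:P2(v=60,ok=T)] out:-; in:P4
Tick 9: [PARSE:-, VALIDATE:P4(v=13,ok=T), TRANSFORM:P3(v=0,ok=F), EMIT:-] out:P2(v=60); in:-
Tick 10: [PARSE:-, VALIDATE:-, TRANSFORM:P4(v=39,ok=T), EMIT:P3(v=0,ok=F)] out:-; in:-
Tick 11: [PARSE:-, VALIDATE:-, TRANSFORM:-, EMIT:P4(v=39,ok=T)] out:P3(v=0); in:-
Tick 12: [PARSE:-, VALIDATE:-, TRANSFORM:-, EMIT:-] out:P4(v=39); in:-
P2: arrives tick 5, valid=True (id=2, id%2=0), emit tick 9, final value 60

Answer: 9 60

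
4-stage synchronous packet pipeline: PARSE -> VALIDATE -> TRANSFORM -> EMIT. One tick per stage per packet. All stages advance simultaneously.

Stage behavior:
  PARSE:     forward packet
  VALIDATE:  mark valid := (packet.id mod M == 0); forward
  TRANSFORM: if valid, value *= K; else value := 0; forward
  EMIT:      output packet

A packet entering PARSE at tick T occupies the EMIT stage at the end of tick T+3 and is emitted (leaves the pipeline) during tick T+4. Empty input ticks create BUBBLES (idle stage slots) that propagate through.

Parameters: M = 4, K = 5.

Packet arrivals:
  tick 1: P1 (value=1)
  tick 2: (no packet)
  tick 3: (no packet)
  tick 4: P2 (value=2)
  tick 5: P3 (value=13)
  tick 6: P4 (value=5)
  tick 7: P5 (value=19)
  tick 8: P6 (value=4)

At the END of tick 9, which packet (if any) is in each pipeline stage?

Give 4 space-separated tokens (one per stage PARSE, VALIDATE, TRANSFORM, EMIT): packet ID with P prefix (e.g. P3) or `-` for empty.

Answer: - P6 P5 P4

Derivation:
Tick 1: [PARSE:P1(v=1,ok=F), VALIDATE:-, TRANSFORM:-, EMIT:-] out:-; in:P1
Tick 2: [PARSE:-, VALIDATE:P1(v=1,ok=F), TRANSFORM:-, EMIT:-] out:-; in:-
Tick 3: [PARSE:-, VALIDATE:-, TRANSFORM:P1(v=0,ok=F), EMIT:-] out:-; in:-
Tick 4: [PARSE:P2(v=2,ok=F), VALIDATE:-, TRANSFORM:-, EMIT:P1(v=0,ok=F)] out:-; in:P2
Tick 5: [PARSE:P3(v=13,ok=F), VALIDATE:P2(v=2,ok=F), TRANSFORM:-, EMIT:-] out:P1(v=0); in:P3
Tick 6: [PARSE:P4(v=5,ok=F), VALIDATE:P3(v=13,ok=F), TRANSFORM:P2(v=0,ok=F), EMIT:-] out:-; in:P4
Tick 7: [PARSE:P5(v=19,ok=F), VALIDATE:P4(v=5,ok=T), TRANSFORM:P3(v=0,ok=F), EMIT:P2(v=0,ok=F)] out:-; in:P5
Tick 8: [PARSE:P6(v=4,ok=F), VALIDATE:P5(v=19,ok=F), TRANSFORM:P4(v=25,ok=T), EMIT:P3(v=0,ok=F)] out:P2(v=0); in:P6
Tick 9: [PARSE:-, VALIDATE:P6(v=4,ok=F), TRANSFORM:P5(v=0,ok=F), EMIT:P4(v=25,ok=T)] out:P3(v=0); in:-
At end of tick 9: ['-', 'P6', 'P5', 'P4']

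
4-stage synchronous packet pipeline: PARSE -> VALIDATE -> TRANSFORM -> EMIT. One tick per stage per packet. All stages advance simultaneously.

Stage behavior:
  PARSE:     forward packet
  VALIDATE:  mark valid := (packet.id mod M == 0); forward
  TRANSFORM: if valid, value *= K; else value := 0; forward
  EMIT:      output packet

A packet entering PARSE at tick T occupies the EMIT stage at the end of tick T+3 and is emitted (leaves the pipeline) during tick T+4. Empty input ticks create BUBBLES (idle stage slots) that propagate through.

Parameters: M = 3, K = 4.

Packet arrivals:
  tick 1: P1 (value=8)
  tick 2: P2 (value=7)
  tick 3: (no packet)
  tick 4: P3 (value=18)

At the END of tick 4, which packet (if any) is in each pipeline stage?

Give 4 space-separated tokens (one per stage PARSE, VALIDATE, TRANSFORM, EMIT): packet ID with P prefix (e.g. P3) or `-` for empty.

Answer: P3 - P2 P1

Derivation:
Tick 1: [PARSE:P1(v=8,ok=F), VALIDATE:-, TRANSFORM:-, EMIT:-] out:-; in:P1
Tick 2: [PARSE:P2(v=7,ok=F), VALIDATE:P1(v=8,ok=F), TRANSFORM:-, EMIT:-] out:-; in:P2
Tick 3: [PARSE:-, VALIDATE:P2(v=7,ok=F), TRANSFORM:P1(v=0,ok=F), EMIT:-] out:-; in:-
Tick 4: [PARSE:P3(v=18,ok=F), VALIDATE:-, TRANSFORM:P2(v=0,ok=F), EMIT:P1(v=0,ok=F)] out:-; in:P3
At end of tick 4: ['P3', '-', 'P2', 'P1']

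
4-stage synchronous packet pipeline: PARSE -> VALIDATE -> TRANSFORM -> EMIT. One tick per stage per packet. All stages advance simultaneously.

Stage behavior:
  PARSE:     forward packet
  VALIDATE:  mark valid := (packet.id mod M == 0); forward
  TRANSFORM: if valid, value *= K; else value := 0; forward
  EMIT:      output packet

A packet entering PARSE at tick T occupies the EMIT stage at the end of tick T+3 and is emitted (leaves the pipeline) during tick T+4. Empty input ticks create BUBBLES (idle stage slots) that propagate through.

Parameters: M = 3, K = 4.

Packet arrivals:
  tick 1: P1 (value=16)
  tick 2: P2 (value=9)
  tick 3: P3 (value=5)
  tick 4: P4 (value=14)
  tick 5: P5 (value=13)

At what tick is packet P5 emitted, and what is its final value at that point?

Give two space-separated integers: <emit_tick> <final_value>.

Answer: 9 0

Derivation:
Tick 1: [PARSE:P1(v=16,ok=F), VALIDATE:-, TRANSFORM:-, EMIT:-] out:-; in:P1
Tick 2: [PARSE:P2(v=9,ok=F), VALIDATE:P1(v=16,ok=F), TRANSFORM:-, EMIT:-] out:-; in:P2
Tick 3: [PARSE:P3(v=5,ok=F), VALIDATE:P2(v=9,ok=F), TRANSFORM:P1(v=0,ok=F), EMIT:-] out:-; in:P3
Tick 4: [PARSE:P4(v=14,ok=F), VALIDATE:P3(v=5,ok=T), TRANSFORM:P2(v=0,ok=F), EMIT:P1(v=0,ok=F)] out:-; in:P4
Tick 5: [PARSE:P5(v=13,ok=F), VALIDATE:P4(v=14,ok=F), TRANSFORM:P3(v=20,ok=T), EMIT:P2(v=0,ok=F)] out:P1(v=0); in:P5
Tick 6: [PARSE:-, VALIDATE:P5(v=13,ok=F), TRANSFORM:P4(v=0,ok=F), EMIT:P3(v=20,ok=T)] out:P2(v=0); in:-
Tick 7: [PARSE:-, VALIDATE:-, TRANSFORM:P5(v=0,ok=F), EMIT:P4(v=0,ok=F)] out:P3(v=20); in:-
Tick 8: [PARSE:-, VALIDATE:-, TRANSFORM:-, EMIT:P5(v=0,ok=F)] out:P4(v=0); in:-
Tick 9: [PARSE:-, VALIDATE:-, TRANSFORM:-, EMIT:-] out:P5(v=0); in:-
P5: arrives tick 5, valid=False (id=5, id%3=2), emit tick 9, final value 0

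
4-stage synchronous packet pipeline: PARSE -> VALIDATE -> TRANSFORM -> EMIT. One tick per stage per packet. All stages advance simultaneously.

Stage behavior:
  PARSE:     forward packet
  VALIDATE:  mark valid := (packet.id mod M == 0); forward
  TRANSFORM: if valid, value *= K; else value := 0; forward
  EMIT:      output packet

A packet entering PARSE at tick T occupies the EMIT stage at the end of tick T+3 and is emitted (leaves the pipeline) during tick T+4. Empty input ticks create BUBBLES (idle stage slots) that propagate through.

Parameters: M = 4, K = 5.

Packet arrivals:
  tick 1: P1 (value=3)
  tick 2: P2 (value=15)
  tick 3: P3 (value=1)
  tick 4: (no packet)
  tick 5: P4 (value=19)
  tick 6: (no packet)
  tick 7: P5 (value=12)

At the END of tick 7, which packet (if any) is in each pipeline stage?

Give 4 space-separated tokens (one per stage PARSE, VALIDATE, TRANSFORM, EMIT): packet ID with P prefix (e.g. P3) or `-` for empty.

Answer: P5 - P4 -

Derivation:
Tick 1: [PARSE:P1(v=3,ok=F), VALIDATE:-, TRANSFORM:-, EMIT:-] out:-; in:P1
Tick 2: [PARSE:P2(v=15,ok=F), VALIDATE:P1(v=3,ok=F), TRANSFORM:-, EMIT:-] out:-; in:P2
Tick 3: [PARSE:P3(v=1,ok=F), VALIDATE:P2(v=15,ok=F), TRANSFORM:P1(v=0,ok=F), EMIT:-] out:-; in:P3
Tick 4: [PARSE:-, VALIDATE:P3(v=1,ok=F), TRANSFORM:P2(v=0,ok=F), EMIT:P1(v=0,ok=F)] out:-; in:-
Tick 5: [PARSE:P4(v=19,ok=F), VALIDATE:-, TRANSFORM:P3(v=0,ok=F), EMIT:P2(v=0,ok=F)] out:P1(v=0); in:P4
Tick 6: [PARSE:-, VALIDATE:P4(v=19,ok=T), TRANSFORM:-, EMIT:P3(v=0,ok=F)] out:P2(v=0); in:-
Tick 7: [PARSE:P5(v=12,ok=F), VALIDATE:-, TRANSFORM:P4(v=95,ok=T), EMIT:-] out:P3(v=0); in:P5
At end of tick 7: ['P5', '-', 'P4', '-']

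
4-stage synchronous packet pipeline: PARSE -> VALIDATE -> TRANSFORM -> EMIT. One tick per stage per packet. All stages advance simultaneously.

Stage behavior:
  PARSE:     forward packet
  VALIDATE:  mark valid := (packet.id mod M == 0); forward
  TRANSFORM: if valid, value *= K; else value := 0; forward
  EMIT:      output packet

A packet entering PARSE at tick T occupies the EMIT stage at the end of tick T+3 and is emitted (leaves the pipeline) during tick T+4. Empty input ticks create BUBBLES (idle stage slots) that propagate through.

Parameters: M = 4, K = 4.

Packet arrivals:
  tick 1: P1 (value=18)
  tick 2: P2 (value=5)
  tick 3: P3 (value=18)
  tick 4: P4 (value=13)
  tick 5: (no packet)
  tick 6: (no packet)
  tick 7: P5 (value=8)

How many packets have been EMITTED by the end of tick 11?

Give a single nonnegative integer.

Tick 1: [PARSE:P1(v=18,ok=F), VALIDATE:-, TRANSFORM:-, EMIT:-] out:-; in:P1
Tick 2: [PARSE:P2(v=5,ok=F), VALIDATE:P1(v=18,ok=F), TRANSFORM:-, EMIT:-] out:-; in:P2
Tick 3: [PARSE:P3(v=18,ok=F), VALIDATE:P2(v=5,ok=F), TRANSFORM:P1(v=0,ok=F), EMIT:-] out:-; in:P3
Tick 4: [PARSE:P4(v=13,ok=F), VALIDATE:P3(v=18,ok=F), TRANSFORM:P2(v=0,ok=F), EMIT:P1(v=0,ok=F)] out:-; in:P4
Tick 5: [PARSE:-, VALIDATE:P4(v=13,ok=T), TRANSFORM:P3(v=0,ok=F), EMIT:P2(v=0,ok=F)] out:P1(v=0); in:-
Tick 6: [PARSE:-, VALIDATE:-, TRANSFORM:P4(v=52,ok=T), EMIT:P3(v=0,ok=F)] out:P2(v=0); in:-
Tick 7: [PARSE:P5(v=8,ok=F), VALIDATE:-, TRANSFORM:-, EMIT:P4(v=52,ok=T)] out:P3(v=0); in:P5
Tick 8: [PARSE:-, VALIDATE:P5(v=8,ok=F), TRANSFORM:-, EMIT:-] out:P4(v=52); in:-
Tick 9: [PARSE:-, VALIDATE:-, TRANSFORM:P5(v=0,ok=F), EMIT:-] out:-; in:-
Tick 10: [PARSE:-, VALIDATE:-, TRANSFORM:-, EMIT:P5(v=0,ok=F)] out:-; in:-
Tick 11: [PARSE:-, VALIDATE:-, TRANSFORM:-, EMIT:-] out:P5(v=0); in:-
Emitted by tick 11: ['P1', 'P2', 'P3', 'P4', 'P5']

Answer: 5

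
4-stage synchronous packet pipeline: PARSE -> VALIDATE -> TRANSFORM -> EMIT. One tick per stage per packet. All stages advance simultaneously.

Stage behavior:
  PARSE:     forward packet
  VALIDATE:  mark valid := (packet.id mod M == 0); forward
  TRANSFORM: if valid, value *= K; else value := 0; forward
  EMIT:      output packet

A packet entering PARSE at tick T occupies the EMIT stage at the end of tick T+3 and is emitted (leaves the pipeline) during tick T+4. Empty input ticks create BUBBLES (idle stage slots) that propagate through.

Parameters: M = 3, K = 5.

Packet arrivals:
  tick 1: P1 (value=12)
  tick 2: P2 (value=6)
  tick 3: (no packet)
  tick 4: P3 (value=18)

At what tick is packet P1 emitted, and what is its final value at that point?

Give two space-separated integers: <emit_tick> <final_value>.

Answer: 5 0

Derivation:
Tick 1: [PARSE:P1(v=12,ok=F), VALIDATE:-, TRANSFORM:-, EMIT:-] out:-; in:P1
Tick 2: [PARSE:P2(v=6,ok=F), VALIDATE:P1(v=12,ok=F), TRANSFORM:-, EMIT:-] out:-; in:P2
Tick 3: [PARSE:-, VALIDATE:P2(v=6,ok=F), TRANSFORM:P1(v=0,ok=F), EMIT:-] out:-; in:-
Tick 4: [PARSE:P3(v=18,ok=F), VALIDATE:-, TRANSFORM:P2(v=0,ok=F), EMIT:P1(v=0,ok=F)] out:-; in:P3
Tick 5: [PARSE:-, VALIDATE:P3(v=18,ok=T), TRANSFORM:-, EMIT:P2(v=0,ok=F)] out:P1(v=0); in:-
Tick 6: [PARSE:-, VALIDATE:-, TRANSFORM:P3(v=90,ok=T), EMIT:-] out:P2(v=0); in:-
Tick 7: [PARSE:-, VALIDATE:-, TRANSFORM:-, EMIT:P3(v=90,ok=T)] out:-; in:-
Tick 8: [PARSE:-, VALIDATE:-, TRANSFORM:-, EMIT:-] out:P3(v=90); in:-
P1: arrives tick 1, valid=False (id=1, id%3=1), emit tick 5, final value 0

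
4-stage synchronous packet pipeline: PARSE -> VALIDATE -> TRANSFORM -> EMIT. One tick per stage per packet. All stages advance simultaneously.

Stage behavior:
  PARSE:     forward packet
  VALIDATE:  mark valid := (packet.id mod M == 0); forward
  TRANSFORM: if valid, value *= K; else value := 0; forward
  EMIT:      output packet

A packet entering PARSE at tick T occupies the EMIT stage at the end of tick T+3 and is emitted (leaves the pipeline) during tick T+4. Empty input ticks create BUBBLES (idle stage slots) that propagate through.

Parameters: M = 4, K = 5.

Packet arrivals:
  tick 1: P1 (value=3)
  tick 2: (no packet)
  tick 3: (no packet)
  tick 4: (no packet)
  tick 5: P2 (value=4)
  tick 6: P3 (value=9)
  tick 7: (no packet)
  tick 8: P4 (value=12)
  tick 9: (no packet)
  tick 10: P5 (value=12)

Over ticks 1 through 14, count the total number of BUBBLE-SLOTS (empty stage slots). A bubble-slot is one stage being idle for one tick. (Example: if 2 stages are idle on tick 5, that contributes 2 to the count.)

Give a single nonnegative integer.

Tick 1: [PARSE:P1(v=3,ok=F), VALIDATE:-, TRANSFORM:-, EMIT:-] out:-; bubbles=3
Tick 2: [PARSE:-, VALIDATE:P1(v=3,ok=F), TRANSFORM:-, EMIT:-] out:-; bubbles=3
Tick 3: [PARSE:-, VALIDATE:-, TRANSFORM:P1(v=0,ok=F), EMIT:-] out:-; bubbles=3
Tick 4: [PARSE:-, VALIDATE:-, TRANSFORM:-, EMIT:P1(v=0,ok=F)] out:-; bubbles=3
Tick 5: [PARSE:P2(v=4,ok=F), VALIDATE:-, TRANSFORM:-, EMIT:-] out:P1(v=0); bubbles=3
Tick 6: [PARSE:P3(v=9,ok=F), VALIDATE:P2(v=4,ok=F), TRANSFORM:-, EMIT:-] out:-; bubbles=2
Tick 7: [PARSE:-, VALIDATE:P3(v=9,ok=F), TRANSFORM:P2(v=0,ok=F), EMIT:-] out:-; bubbles=2
Tick 8: [PARSE:P4(v=12,ok=F), VALIDATE:-, TRANSFORM:P3(v=0,ok=F), EMIT:P2(v=0,ok=F)] out:-; bubbles=1
Tick 9: [PARSE:-, VALIDATE:P4(v=12,ok=T), TRANSFORM:-, EMIT:P3(v=0,ok=F)] out:P2(v=0); bubbles=2
Tick 10: [PARSE:P5(v=12,ok=F), VALIDATE:-, TRANSFORM:P4(v=60,ok=T), EMIT:-] out:P3(v=0); bubbles=2
Tick 11: [PARSE:-, VALIDATE:P5(v=12,ok=F), TRANSFORM:-, EMIT:P4(v=60,ok=T)] out:-; bubbles=2
Tick 12: [PARSE:-, VALIDATE:-, TRANSFORM:P5(v=0,ok=F), EMIT:-] out:P4(v=60); bubbles=3
Tick 13: [PARSE:-, VALIDATE:-, TRANSFORM:-, EMIT:P5(v=0,ok=F)] out:-; bubbles=3
Tick 14: [PARSE:-, VALIDATE:-, TRANSFORM:-, EMIT:-] out:P5(v=0); bubbles=4
Total bubble-slots: 36

Answer: 36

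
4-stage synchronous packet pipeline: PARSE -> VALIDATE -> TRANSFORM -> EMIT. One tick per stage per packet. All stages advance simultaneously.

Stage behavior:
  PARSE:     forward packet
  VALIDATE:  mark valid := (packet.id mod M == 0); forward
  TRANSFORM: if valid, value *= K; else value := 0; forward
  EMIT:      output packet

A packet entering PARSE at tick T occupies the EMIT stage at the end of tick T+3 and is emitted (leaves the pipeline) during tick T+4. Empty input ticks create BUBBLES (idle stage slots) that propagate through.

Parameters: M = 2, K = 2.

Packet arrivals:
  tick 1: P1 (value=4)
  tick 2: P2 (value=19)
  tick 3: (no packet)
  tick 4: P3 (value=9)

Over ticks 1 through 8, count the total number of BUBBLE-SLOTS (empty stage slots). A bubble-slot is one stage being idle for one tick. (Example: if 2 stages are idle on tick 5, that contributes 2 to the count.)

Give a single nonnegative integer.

Answer: 20

Derivation:
Tick 1: [PARSE:P1(v=4,ok=F), VALIDATE:-, TRANSFORM:-, EMIT:-] out:-; bubbles=3
Tick 2: [PARSE:P2(v=19,ok=F), VALIDATE:P1(v=4,ok=F), TRANSFORM:-, EMIT:-] out:-; bubbles=2
Tick 3: [PARSE:-, VALIDATE:P2(v=19,ok=T), TRANSFORM:P1(v=0,ok=F), EMIT:-] out:-; bubbles=2
Tick 4: [PARSE:P3(v=9,ok=F), VALIDATE:-, TRANSFORM:P2(v=38,ok=T), EMIT:P1(v=0,ok=F)] out:-; bubbles=1
Tick 5: [PARSE:-, VALIDATE:P3(v=9,ok=F), TRANSFORM:-, EMIT:P2(v=38,ok=T)] out:P1(v=0); bubbles=2
Tick 6: [PARSE:-, VALIDATE:-, TRANSFORM:P3(v=0,ok=F), EMIT:-] out:P2(v=38); bubbles=3
Tick 7: [PARSE:-, VALIDATE:-, TRANSFORM:-, EMIT:P3(v=0,ok=F)] out:-; bubbles=3
Tick 8: [PARSE:-, VALIDATE:-, TRANSFORM:-, EMIT:-] out:P3(v=0); bubbles=4
Total bubble-slots: 20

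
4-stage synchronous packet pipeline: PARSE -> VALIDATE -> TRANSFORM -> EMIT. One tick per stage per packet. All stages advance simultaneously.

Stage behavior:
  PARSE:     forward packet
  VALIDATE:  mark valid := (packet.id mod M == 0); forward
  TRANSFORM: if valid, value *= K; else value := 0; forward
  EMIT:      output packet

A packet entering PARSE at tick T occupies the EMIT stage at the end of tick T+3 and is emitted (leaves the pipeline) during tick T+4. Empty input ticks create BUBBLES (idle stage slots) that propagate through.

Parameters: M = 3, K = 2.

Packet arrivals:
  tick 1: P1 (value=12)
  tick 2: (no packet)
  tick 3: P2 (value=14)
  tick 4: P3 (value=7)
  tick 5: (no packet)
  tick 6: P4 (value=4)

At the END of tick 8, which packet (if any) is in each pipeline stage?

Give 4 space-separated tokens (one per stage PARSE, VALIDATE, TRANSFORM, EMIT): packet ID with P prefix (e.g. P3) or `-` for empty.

Tick 1: [PARSE:P1(v=12,ok=F), VALIDATE:-, TRANSFORM:-, EMIT:-] out:-; in:P1
Tick 2: [PARSE:-, VALIDATE:P1(v=12,ok=F), TRANSFORM:-, EMIT:-] out:-; in:-
Tick 3: [PARSE:P2(v=14,ok=F), VALIDATE:-, TRANSFORM:P1(v=0,ok=F), EMIT:-] out:-; in:P2
Tick 4: [PARSE:P3(v=7,ok=F), VALIDATE:P2(v=14,ok=F), TRANSFORM:-, EMIT:P1(v=0,ok=F)] out:-; in:P3
Tick 5: [PARSE:-, VALIDATE:P3(v=7,ok=T), TRANSFORM:P2(v=0,ok=F), EMIT:-] out:P1(v=0); in:-
Tick 6: [PARSE:P4(v=4,ok=F), VALIDATE:-, TRANSFORM:P3(v=14,ok=T), EMIT:P2(v=0,ok=F)] out:-; in:P4
Tick 7: [PARSE:-, VALIDATE:P4(v=4,ok=F), TRANSFORM:-, EMIT:P3(v=14,ok=T)] out:P2(v=0); in:-
Tick 8: [PARSE:-, VALIDATE:-, TRANSFORM:P4(v=0,ok=F), EMIT:-] out:P3(v=14); in:-
At end of tick 8: ['-', '-', 'P4', '-']

Answer: - - P4 -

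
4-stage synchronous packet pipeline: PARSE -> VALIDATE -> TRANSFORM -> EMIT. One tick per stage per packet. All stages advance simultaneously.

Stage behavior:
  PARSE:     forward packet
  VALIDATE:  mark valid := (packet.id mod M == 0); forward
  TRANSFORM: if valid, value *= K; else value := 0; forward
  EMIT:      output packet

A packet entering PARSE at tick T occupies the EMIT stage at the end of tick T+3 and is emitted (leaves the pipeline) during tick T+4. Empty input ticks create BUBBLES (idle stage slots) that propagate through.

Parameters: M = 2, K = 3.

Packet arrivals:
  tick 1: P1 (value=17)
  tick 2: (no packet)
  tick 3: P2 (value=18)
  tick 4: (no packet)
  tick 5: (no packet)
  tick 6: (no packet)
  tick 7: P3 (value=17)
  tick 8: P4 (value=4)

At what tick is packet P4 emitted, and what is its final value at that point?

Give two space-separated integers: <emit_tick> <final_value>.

Answer: 12 12

Derivation:
Tick 1: [PARSE:P1(v=17,ok=F), VALIDATE:-, TRANSFORM:-, EMIT:-] out:-; in:P1
Tick 2: [PARSE:-, VALIDATE:P1(v=17,ok=F), TRANSFORM:-, EMIT:-] out:-; in:-
Tick 3: [PARSE:P2(v=18,ok=F), VALIDATE:-, TRANSFORM:P1(v=0,ok=F), EMIT:-] out:-; in:P2
Tick 4: [PARSE:-, VALIDATE:P2(v=18,ok=T), TRANSFORM:-, EMIT:P1(v=0,ok=F)] out:-; in:-
Tick 5: [PARSE:-, VALIDATE:-, TRANSFORM:P2(v=54,ok=T), EMIT:-] out:P1(v=0); in:-
Tick 6: [PARSE:-, VALIDATE:-, TRANSFORM:-, EMIT:P2(v=54,ok=T)] out:-; in:-
Tick 7: [PARSE:P3(v=17,ok=F), VALIDATE:-, TRANSFORM:-, EMIT:-] out:P2(v=54); in:P3
Tick 8: [PARSE:P4(v=4,ok=F), VALIDATE:P3(v=17,ok=F), TRANSFORM:-, EMIT:-] out:-; in:P4
Tick 9: [PARSE:-, VALIDATE:P4(v=4,ok=T), TRANSFORM:P3(v=0,ok=F), EMIT:-] out:-; in:-
Tick 10: [PARSE:-, VALIDATE:-, TRANSFORM:P4(v=12,ok=T), EMIT:P3(v=0,ok=F)] out:-; in:-
Tick 11: [PARSE:-, VALIDATE:-, TRANSFORM:-, EMIT:P4(v=12,ok=T)] out:P3(v=0); in:-
Tick 12: [PARSE:-, VALIDATE:-, TRANSFORM:-, EMIT:-] out:P4(v=12); in:-
P4: arrives tick 8, valid=True (id=4, id%2=0), emit tick 12, final value 12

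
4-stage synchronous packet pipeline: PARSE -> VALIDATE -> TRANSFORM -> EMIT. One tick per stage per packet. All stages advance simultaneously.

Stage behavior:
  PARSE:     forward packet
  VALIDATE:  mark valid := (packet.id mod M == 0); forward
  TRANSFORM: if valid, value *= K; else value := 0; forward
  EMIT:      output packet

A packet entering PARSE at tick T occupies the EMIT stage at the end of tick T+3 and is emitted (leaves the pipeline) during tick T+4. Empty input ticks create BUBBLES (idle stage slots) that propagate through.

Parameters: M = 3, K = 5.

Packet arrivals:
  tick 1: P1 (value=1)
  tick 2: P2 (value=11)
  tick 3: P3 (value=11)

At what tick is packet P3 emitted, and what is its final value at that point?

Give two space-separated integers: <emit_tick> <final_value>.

Tick 1: [PARSE:P1(v=1,ok=F), VALIDATE:-, TRANSFORM:-, EMIT:-] out:-; in:P1
Tick 2: [PARSE:P2(v=11,ok=F), VALIDATE:P1(v=1,ok=F), TRANSFORM:-, EMIT:-] out:-; in:P2
Tick 3: [PARSE:P3(v=11,ok=F), VALIDATE:P2(v=11,ok=F), TRANSFORM:P1(v=0,ok=F), EMIT:-] out:-; in:P3
Tick 4: [PARSE:-, VALIDATE:P3(v=11,ok=T), TRANSFORM:P2(v=0,ok=F), EMIT:P1(v=0,ok=F)] out:-; in:-
Tick 5: [PARSE:-, VALIDATE:-, TRANSFORM:P3(v=55,ok=T), EMIT:P2(v=0,ok=F)] out:P1(v=0); in:-
Tick 6: [PARSE:-, VALIDATE:-, TRANSFORM:-, EMIT:P3(v=55,ok=T)] out:P2(v=0); in:-
Tick 7: [PARSE:-, VALIDATE:-, TRANSFORM:-, EMIT:-] out:P3(v=55); in:-
P3: arrives tick 3, valid=True (id=3, id%3=0), emit tick 7, final value 55

Answer: 7 55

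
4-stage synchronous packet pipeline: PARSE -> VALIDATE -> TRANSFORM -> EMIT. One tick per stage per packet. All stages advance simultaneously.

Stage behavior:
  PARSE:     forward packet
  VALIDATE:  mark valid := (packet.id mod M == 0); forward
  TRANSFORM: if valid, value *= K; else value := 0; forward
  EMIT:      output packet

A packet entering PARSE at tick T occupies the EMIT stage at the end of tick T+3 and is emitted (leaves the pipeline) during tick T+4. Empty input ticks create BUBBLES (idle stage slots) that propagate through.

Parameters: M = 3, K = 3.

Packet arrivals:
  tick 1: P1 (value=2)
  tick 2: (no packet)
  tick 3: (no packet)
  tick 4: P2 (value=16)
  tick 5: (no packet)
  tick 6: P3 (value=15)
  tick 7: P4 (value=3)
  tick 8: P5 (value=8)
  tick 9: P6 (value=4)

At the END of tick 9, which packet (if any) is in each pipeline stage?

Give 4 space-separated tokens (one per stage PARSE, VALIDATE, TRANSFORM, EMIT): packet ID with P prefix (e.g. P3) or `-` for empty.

Answer: P6 P5 P4 P3

Derivation:
Tick 1: [PARSE:P1(v=2,ok=F), VALIDATE:-, TRANSFORM:-, EMIT:-] out:-; in:P1
Tick 2: [PARSE:-, VALIDATE:P1(v=2,ok=F), TRANSFORM:-, EMIT:-] out:-; in:-
Tick 3: [PARSE:-, VALIDATE:-, TRANSFORM:P1(v=0,ok=F), EMIT:-] out:-; in:-
Tick 4: [PARSE:P2(v=16,ok=F), VALIDATE:-, TRANSFORM:-, EMIT:P1(v=0,ok=F)] out:-; in:P2
Tick 5: [PARSE:-, VALIDATE:P2(v=16,ok=F), TRANSFORM:-, EMIT:-] out:P1(v=0); in:-
Tick 6: [PARSE:P3(v=15,ok=F), VALIDATE:-, TRANSFORM:P2(v=0,ok=F), EMIT:-] out:-; in:P3
Tick 7: [PARSE:P4(v=3,ok=F), VALIDATE:P3(v=15,ok=T), TRANSFORM:-, EMIT:P2(v=0,ok=F)] out:-; in:P4
Tick 8: [PARSE:P5(v=8,ok=F), VALIDATE:P4(v=3,ok=F), TRANSFORM:P3(v=45,ok=T), EMIT:-] out:P2(v=0); in:P5
Tick 9: [PARSE:P6(v=4,ok=F), VALIDATE:P5(v=8,ok=F), TRANSFORM:P4(v=0,ok=F), EMIT:P3(v=45,ok=T)] out:-; in:P6
At end of tick 9: ['P6', 'P5', 'P4', 'P3']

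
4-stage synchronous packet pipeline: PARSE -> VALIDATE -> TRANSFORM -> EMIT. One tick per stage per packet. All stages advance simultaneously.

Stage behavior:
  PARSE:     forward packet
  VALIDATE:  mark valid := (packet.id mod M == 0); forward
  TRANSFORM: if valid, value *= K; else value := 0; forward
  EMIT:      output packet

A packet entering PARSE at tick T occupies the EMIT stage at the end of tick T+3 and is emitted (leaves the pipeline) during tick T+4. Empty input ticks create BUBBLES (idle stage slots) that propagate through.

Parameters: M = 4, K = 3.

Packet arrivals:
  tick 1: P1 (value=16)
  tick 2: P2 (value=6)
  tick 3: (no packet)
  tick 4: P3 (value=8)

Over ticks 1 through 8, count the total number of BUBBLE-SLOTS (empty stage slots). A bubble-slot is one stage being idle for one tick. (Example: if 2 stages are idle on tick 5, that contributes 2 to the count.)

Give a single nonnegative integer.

Answer: 20

Derivation:
Tick 1: [PARSE:P1(v=16,ok=F), VALIDATE:-, TRANSFORM:-, EMIT:-] out:-; bubbles=3
Tick 2: [PARSE:P2(v=6,ok=F), VALIDATE:P1(v=16,ok=F), TRANSFORM:-, EMIT:-] out:-; bubbles=2
Tick 3: [PARSE:-, VALIDATE:P2(v=6,ok=F), TRANSFORM:P1(v=0,ok=F), EMIT:-] out:-; bubbles=2
Tick 4: [PARSE:P3(v=8,ok=F), VALIDATE:-, TRANSFORM:P2(v=0,ok=F), EMIT:P1(v=0,ok=F)] out:-; bubbles=1
Tick 5: [PARSE:-, VALIDATE:P3(v=8,ok=F), TRANSFORM:-, EMIT:P2(v=0,ok=F)] out:P1(v=0); bubbles=2
Tick 6: [PARSE:-, VALIDATE:-, TRANSFORM:P3(v=0,ok=F), EMIT:-] out:P2(v=0); bubbles=3
Tick 7: [PARSE:-, VALIDATE:-, TRANSFORM:-, EMIT:P3(v=0,ok=F)] out:-; bubbles=3
Tick 8: [PARSE:-, VALIDATE:-, TRANSFORM:-, EMIT:-] out:P3(v=0); bubbles=4
Total bubble-slots: 20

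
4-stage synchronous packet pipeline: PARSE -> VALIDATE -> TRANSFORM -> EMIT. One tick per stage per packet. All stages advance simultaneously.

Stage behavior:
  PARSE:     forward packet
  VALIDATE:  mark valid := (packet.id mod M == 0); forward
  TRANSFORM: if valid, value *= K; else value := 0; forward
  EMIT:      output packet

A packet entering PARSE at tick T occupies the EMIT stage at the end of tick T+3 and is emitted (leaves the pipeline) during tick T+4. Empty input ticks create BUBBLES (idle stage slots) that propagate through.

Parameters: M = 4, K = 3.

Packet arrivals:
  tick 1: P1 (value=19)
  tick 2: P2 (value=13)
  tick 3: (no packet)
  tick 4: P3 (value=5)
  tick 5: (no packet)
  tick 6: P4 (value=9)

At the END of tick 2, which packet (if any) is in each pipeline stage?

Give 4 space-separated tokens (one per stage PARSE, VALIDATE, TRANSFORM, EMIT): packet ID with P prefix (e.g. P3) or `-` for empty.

Tick 1: [PARSE:P1(v=19,ok=F), VALIDATE:-, TRANSFORM:-, EMIT:-] out:-; in:P1
Tick 2: [PARSE:P2(v=13,ok=F), VALIDATE:P1(v=19,ok=F), TRANSFORM:-, EMIT:-] out:-; in:P2
At end of tick 2: ['P2', 'P1', '-', '-']

Answer: P2 P1 - -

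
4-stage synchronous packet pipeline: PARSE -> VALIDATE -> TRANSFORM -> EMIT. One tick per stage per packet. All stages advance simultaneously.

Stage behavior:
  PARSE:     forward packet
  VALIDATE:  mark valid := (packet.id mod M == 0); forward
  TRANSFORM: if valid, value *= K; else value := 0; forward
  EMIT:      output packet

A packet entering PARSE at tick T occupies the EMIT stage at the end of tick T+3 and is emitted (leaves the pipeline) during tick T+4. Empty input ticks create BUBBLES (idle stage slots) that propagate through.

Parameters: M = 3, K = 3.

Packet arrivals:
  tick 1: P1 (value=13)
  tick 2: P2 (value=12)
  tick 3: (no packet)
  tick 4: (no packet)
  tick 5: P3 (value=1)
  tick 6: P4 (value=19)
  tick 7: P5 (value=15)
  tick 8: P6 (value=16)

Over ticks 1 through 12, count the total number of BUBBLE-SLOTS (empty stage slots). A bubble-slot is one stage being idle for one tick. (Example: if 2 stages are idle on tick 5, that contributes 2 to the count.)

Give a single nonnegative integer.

Answer: 24

Derivation:
Tick 1: [PARSE:P1(v=13,ok=F), VALIDATE:-, TRANSFORM:-, EMIT:-] out:-; bubbles=3
Tick 2: [PARSE:P2(v=12,ok=F), VALIDATE:P1(v=13,ok=F), TRANSFORM:-, EMIT:-] out:-; bubbles=2
Tick 3: [PARSE:-, VALIDATE:P2(v=12,ok=F), TRANSFORM:P1(v=0,ok=F), EMIT:-] out:-; bubbles=2
Tick 4: [PARSE:-, VALIDATE:-, TRANSFORM:P2(v=0,ok=F), EMIT:P1(v=0,ok=F)] out:-; bubbles=2
Tick 5: [PARSE:P3(v=1,ok=F), VALIDATE:-, TRANSFORM:-, EMIT:P2(v=0,ok=F)] out:P1(v=0); bubbles=2
Tick 6: [PARSE:P4(v=19,ok=F), VALIDATE:P3(v=1,ok=T), TRANSFORM:-, EMIT:-] out:P2(v=0); bubbles=2
Tick 7: [PARSE:P5(v=15,ok=F), VALIDATE:P4(v=19,ok=F), TRANSFORM:P3(v=3,ok=T), EMIT:-] out:-; bubbles=1
Tick 8: [PARSE:P6(v=16,ok=F), VALIDATE:P5(v=15,ok=F), TRANSFORM:P4(v=0,ok=F), EMIT:P3(v=3,ok=T)] out:-; bubbles=0
Tick 9: [PARSE:-, VALIDATE:P6(v=16,ok=T), TRANSFORM:P5(v=0,ok=F), EMIT:P4(v=0,ok=F)] out:P3(v=3); bubbles=1
Tick 10: [PARSE:-, VALIDATE:-, TRANSFORM:P6(v=48,ok=T), EMIT:P5(v=0,ok=F)] out:P4(v=0); bubbles=2
Tick 11: [PARSE:-, VALIDATE:-, TRANSFORM:-, EMIT:P6(v=48,ok=T)] out:P5(v=0); bubbles=3
Tick 12: [PARSE:-, VALIDATE:-, TRANSFORM:-, EMIT:-] out:P6(v=48); bubbles=4
Total bubble-slots: 24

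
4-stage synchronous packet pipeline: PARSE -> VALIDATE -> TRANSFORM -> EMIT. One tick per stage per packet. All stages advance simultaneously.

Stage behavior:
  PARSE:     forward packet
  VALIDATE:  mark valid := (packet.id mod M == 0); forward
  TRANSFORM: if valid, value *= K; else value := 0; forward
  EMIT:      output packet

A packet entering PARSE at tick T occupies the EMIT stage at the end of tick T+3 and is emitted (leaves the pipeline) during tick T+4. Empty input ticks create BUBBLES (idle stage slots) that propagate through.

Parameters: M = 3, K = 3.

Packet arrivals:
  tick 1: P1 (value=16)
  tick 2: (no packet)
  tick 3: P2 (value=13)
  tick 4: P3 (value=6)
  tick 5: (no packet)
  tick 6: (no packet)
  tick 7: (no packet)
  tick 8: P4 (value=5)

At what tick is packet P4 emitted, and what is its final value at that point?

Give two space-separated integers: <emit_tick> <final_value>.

Answer: 12 0

Derivation:
Tick 1: [PARSE:P1(v=16,ok=F), VALIDATE:-, TRANSFORM:-, EMIT:-] out:-; in:P1
Tick 2: [PARSE:-, VALIDATE:P1(v=16,ok=F), TRANSFORM:-, EMIT:-] out:-; in:-
Tick 3: [PARSE:P2(v=13,ok=F), VALIDATE:-, TRANSFORM:P1(v=0,ok=F), EMIT:-] out:-; in:P2
Tick 4: [PARSE:P3(v=6,ok=F), VALIDATE:P2(v=13,ok=F), TRANSFORM:-, EMIT:P1(v=0,ok=F)] out:-; in:P3
Tick 5: [PARSE:-, VALIDATE:P3(v=6,ok=T), TRANSFORM:P2(v=0,ok=F), EMIT:-] out:P1(v=0); in:-
Tick 6: [PARSE:-, VALIDATE:-, TRANSFORM:P3(v=18,ok=T), EMIT:P2(v=0,ok=F)] out:-; in:-
Tick 7: [PARSE:-, VALIDATE:-, TRANSFORM:-, EMIT:P3(v=18,ok=T)] out:P2(v=0); in:-
Tick 8: [PARSE:P4(v=5,ok=F), VALIDATE:-, TRANSFORM:-, EMIT:-] out:P3(v=18); in:P4
Tick 9: [PARSE:-, VALIDATE:P4(v=5,ok=F), TRANSFORM:-, EMIT:-] out:-; in:-
Tick 10: [PARSE:-, VALIDATE:-, TRANSFORM:P4(v=0,ok=F), EMIT:-] out:-; in:-
Tick 11: [PARSE:-, VALIDATE:-, TRANSFORM:-, EMIT:P4(v=0,ok=F)] out:-; in:-
Tick 12: [PARSE:-, VALIDATE:-, TRANSFORM:-, EMIT:-] out:P4(v=0); in:-
P4: arrives tick 8, valid=False (id=4, id%3=1), emit tick 12, final value 0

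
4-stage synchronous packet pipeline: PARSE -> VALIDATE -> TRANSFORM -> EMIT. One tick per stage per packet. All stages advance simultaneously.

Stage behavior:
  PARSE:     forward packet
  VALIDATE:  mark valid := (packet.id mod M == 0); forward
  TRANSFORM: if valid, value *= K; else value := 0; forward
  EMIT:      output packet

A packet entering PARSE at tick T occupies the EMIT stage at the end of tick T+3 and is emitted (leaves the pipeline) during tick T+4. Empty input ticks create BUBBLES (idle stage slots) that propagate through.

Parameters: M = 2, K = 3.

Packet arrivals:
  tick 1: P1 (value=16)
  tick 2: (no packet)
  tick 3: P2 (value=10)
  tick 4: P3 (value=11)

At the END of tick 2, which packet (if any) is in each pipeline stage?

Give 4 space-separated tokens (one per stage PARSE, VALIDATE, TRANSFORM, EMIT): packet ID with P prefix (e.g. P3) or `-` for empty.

Tick 1: [PARSE:P1(v=16,ok=F), VALIDATE:-, TRANSFORM:-, EMIT:-] out:-; in:P1
Tick 2: [PARSE:-, VALIDATE:P1(v=16,ok=F), TRANSFORM:-, EMIT:-] out:-; in:-
At end of tick 2: ['-', 'P1', '-', '-']

Answer: - P1 - -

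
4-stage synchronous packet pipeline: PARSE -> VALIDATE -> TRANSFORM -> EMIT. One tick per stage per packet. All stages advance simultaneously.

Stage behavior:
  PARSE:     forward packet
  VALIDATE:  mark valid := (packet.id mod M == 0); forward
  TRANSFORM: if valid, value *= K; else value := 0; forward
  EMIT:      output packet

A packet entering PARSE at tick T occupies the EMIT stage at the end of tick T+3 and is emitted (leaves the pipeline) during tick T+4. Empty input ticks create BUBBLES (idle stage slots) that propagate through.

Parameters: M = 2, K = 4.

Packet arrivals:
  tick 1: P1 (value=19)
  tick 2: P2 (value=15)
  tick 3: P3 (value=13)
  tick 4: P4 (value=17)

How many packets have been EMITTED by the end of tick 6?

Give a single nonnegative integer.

Tick 1: [PARSE:P1(v=19,ok=F), VALIDATE:-, TRANSFORM:-, EMIT:-] out:-; in:P1
Tick 2: [PARSE:P2(v=15,ok=F), VALIDATE:P1(v=19,ok=F), TRANSFORM:-, EMIT:-] out:-; in:P2
Tick 3: [PARSE:P3(v=13,ok=F), VALIDATE:P2(v=15,ok=T), TRANSFORM:P1(v=0,ok=F), EMIT:-] out:-; in:P3
Tick 4: [PARSE:P4(v=17,ok=F), VALIDATE:P3(v=13,ok=F), TRANSFORM:P2(v=60,ok=T), EMIT:P1(v=0,ok=F)] out:-; in:P4
Tick 5: [PARSE:-, VALIDATE:P4(v=17,ok=T), TRANSFORM:P3(v=0,ok=F), EMIT:P2(v=60,ok=T)] out:P1(v=0); in:-
Tick 6: [PARSE:-, VALIDATE:-, TRANSFORM:P4(v=68,ok=T), EMIT:P3(v=0,ok=F)] out:P2(v=60); in:-
Emitted by tick 6: ['P1', 'P2']

Answer: 2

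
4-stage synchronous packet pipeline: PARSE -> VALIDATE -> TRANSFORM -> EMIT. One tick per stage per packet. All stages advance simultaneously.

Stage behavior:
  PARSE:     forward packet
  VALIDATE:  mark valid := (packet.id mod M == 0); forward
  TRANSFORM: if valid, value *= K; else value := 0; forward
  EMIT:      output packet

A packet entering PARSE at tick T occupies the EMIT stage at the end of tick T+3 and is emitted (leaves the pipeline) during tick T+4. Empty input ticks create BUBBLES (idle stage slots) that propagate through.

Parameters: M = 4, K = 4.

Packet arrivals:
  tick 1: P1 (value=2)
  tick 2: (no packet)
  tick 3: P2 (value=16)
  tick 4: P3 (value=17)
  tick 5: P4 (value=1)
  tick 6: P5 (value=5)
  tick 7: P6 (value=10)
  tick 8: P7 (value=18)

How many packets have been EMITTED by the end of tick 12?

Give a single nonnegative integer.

Tick 1: [PARSE:P1(v=2,ok=F), VALIDATE:-, TRANSFORM:-, EMIT:-] out:-; in:P1
Tick 2: [PARSE:-, VALIDATE:P1(v=2,ok=F), TRANSFORM:-, EMIT:-] out:-; in:-
Tick 3: [PARSE:P2(v=16,ok=F), VALIDATE:-, TRANSFORM:P1(v=0,ok=F), EMIT:-] out:-; in:P2
Tick 4: [PARSE:P3(v=17,ok=F), VALIDATE:P2(v=16,ok=F), TRANSFORM:-, EMIT:P1(v=0,ok=F)] out:-; in:P3
Tick 5: [PARSE:P4(v=1,ok=F), VALIDATE:P3(v=17,ok=F), TRANSFORM:P2(v=0,ok=F), EMIT:-] out:P1(v=0); in:P4
Tick 6: [PARSE:P5(v=5,ok=F), VALIDATE:P4(v=1,ok=T), TRANSFORM:P3(v=0,ok=F), EMIT:P2(v=0,ok=F)] out:-; in:P5
Tick 7: [PARSE:P6(v=10,ok=F), VALIDATE:P5(v=5,ok=F), TRANSFORM:P4(v=4,ok=T), EMIT:P3(v=0,ok=F)] out:P2(v=0); in:P6
Tick 8: [PARSE:P7(v=18,ok=F), VALIDATE:P6(v=10,ok=F), TRANSFORM:P5(v=0,ok=F), EMIT:P4(v=4,ok=T)] out:P3(v=0); in:P7
Tick 9: [PARSE:-, VALIDATE:P7(v=18,ok=F), TRANSFORM:P6(v=0,ok=F), EMIT:P5(v=0,ok=F)] out:P4(v=4); in:-
Tick 10: [PARSE:-, VALIDATE:-, TRANSFORM:P7(v=0,ok=F), EMIT:P6(v=0,ok=F)] out:P5(v=0); in:-
Tick 11: [PARSE:-, VALIDATE:-, TRANSFORM:-, EMIT:P7(v=0,ok=F)] out:P6(v=0); in:-
Tick 12: [PARSE:-, VALIDATE:-, TRANSFORM:-, EMIT:-] out:P7(v=0); in:-
Emitted by tick 12: ['P1', 'P2', 'P3', 'P4', 'P5', 'P6', 'P7']

Answer: 7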